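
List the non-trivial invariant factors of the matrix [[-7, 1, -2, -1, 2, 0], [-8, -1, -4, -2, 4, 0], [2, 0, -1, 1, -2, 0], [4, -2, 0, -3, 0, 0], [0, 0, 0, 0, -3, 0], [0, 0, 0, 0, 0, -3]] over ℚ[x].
x + 3, x + 3, (x + 3)^2, (x + 3)^2

The Jordan structure of A has elementary divisors (x + 3)^2, (x + 3)^2, (x + 3), (x + 3). Arranging the block sizes at each eigenvalue in decreasing order and taking row products gives the invariant factors.

Invariant factors (smallest first, each dividing the next): x + 3, x + 3, (x + 3)^2, (x + 3)^2.

Check: the last factor (x + 3)^2 is the minimal polynomial, and the product (x + 3)^6 is the characteristic polynomial.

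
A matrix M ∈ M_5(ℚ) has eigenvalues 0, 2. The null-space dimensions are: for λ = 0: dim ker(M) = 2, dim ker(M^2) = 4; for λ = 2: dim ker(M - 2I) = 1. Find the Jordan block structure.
λ = 0: successive nullity increments [2, 2] count blocks of size ≥ k; block sizes are [2, 2].
λ = 2: successive nullity increments [1] count blocks of size ≥ k; block sizes are [1].

Jordan blocks: (0, 2), (0, 2), (2, 1)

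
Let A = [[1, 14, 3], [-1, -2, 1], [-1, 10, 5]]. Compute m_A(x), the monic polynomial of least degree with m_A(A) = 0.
m_A(x) = x^2(x - 4)

The characteristic polynomial factors as x^2(x - 4). The minimal polynomial is ∏(x - λ)^{k_λ} where k_λ is the size of the largest Jordan block at λ.

For λ = 0: rank(A) = 2, and the largest Jordan block has size 2 (the smallest k with rank(A^k) = rank(A^(k+1))).
For λ = 4: rank(A - 4I) = 2, and the largest Jordan block has size 1 (the smallest k with rank((A - 4I)^k) = rank((A - 4I)^(k+1))).

So m_A(x) = x^2(x - 4).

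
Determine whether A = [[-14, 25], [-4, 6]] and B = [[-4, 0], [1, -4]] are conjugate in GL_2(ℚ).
Yes.

Two matrices over a field are similar if and only if they have the same invariant factors.

Both A and B have characteristic polynomial (x + 4)^2 and minimal polynomial (x + 4)^2. Computing further, both have invariant factors (x + 4)^2. Hence A and B are similar.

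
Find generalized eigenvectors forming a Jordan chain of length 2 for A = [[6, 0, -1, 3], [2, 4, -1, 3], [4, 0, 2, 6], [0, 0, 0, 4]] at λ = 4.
We seek v_1 ∈ ker((A - 4I)^2) \ ker(A - 4I), then set v_{i+1} = (A - 4I) v_i.

One such chain is v_1 = [[3, 1, 1, -2]]^T, v_2 = [[-1, -1, -2, 0]]^T. Check: (A - 4I) v_2 = [[0, 0, 0, 0]]^T = 0.

v_1 = [[3, 1, 1, -2]]^T, v_2 = [[-1, -1, -2, 0]]^T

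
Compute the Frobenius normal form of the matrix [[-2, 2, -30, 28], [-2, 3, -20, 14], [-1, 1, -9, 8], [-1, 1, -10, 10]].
R = [[0, 0, 0, 12], [1, 0, 0, -20], [0, 1, 0, 7], [0, 0, 1, 2]]

The invariant factors of A (the non-unit diagonal entries of the Smith normal form of xI - A over ℚ[x]) are (x - 2)^2(x - 1)(x + 3), each dividing the next. The characteristic polynomial is their product, (x - 2)^2(x - 1)(x + 3).

The rational canonical form is the block-diagonal matrix of companion matrices C(f_i):
R = [[0, 0, 0, 12], [1, 0, 0, -20], [0, 1, 0, 7], [0, 0, 1, 2]].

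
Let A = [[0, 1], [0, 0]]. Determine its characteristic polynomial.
χ_A(x) = x^2

xI - A = [[x, -1], [0, x]].

Expanding det(xI - A) along the first row:
det(xI - A) = + (x)·det([[x]]) - (-1)·det([[0]]).

Evaluating gives χ_A(x) = x^2.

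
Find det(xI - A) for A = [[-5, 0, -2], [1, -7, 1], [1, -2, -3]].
χ_A(x) = (x + 5)^3

xI - A = [[x + 5, 0, 2], [-1, x + 7, -1], [-1, 2, x + 3]].

Expanding det(xI - A) along the first row:
det(xI - A) = + (x + 5)·det([[x + 7, -1], [2, x + 3]]) - (0)·det([[-1, -1], [-1, x + 3]]) + (2)·det([[-1, x + 7], [-1, 2]]).

Evaluating gives χ_A(x) = x^3 + 15x^2 + 75x + 125 = (x + 5)^3.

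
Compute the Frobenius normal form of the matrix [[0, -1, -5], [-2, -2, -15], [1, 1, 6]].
The invariant factors of A (the non-unit diagonal entries of the Smith normal form of xI - A over ℚ[x]) are (x - 1)(x^2 - 3x + 3), each dividing the next. The characteristic polynomial is their product, (x - 1)(x^2 - 3x + 3).

The rational canonical form is the block-diagonal matrix of companion matrices C(f_i):
R = [[0, 0, 3], [1, 0, -6], [0, 1, 4]].

Note the characteristic polynomial does not split into linear factors over ℚ, so A has no Jordan form over ℚ; the rational canonical form exists over any field.

R = [[0, 0, 3], [1, 0, -6], [0, 1, 4]]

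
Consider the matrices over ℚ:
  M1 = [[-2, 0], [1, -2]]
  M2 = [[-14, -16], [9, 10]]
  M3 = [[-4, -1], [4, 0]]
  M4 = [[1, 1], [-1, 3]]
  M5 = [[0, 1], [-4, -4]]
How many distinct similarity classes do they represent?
Characteristic polynomials: χ_{M1} = (x + 2)^2, χ_{M2} = (x + 2)^2, χ_{M3} = (x + 2)^2, χ_{M4} = (x - 2)^2, χ_{M5} = (x + 2)^2.

{M1, M2, M3, M5}: invariant factors (x + 2)^2.

{M4}: invariant factors (x - 2)^2.

Matrices are similar if and only if their invariant-factor lists agree; the partition into similarity classes is {M1, M2, M3, M5}, {M4}.

2 classes: {M1, M2, M3, M5}, {M4}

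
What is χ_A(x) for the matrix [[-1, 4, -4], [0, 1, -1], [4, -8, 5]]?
χ_A(x) = (x - 3)(x - 1)^2

xI - A = [[x + 1, -4, 4], [0, x - 1, 1], [-4, 8, x - 5]].

Expanding det(xI - A) along the first row:
det(xI - A) = + (x + 1)·det([[x - 1, 1], [8, x - 5]]) - (-4)·det([[0, 1], [-4, x - 5]]) + (4)·det([[0, x - 1], [-4, 8]]).

Evaluating gives χ_A(x) = x^3 - 5x^2 + 7x - 3 = (x - 3)(x - 1)^2.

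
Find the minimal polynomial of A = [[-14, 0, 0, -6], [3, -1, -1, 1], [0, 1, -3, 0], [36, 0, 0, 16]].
m_A(x) = (x - 4)(x + 2)^3

The characteristic polynomial factors as (x - 4)(x + 2)^3. The minimal polynomial is ∏(x - λ)^{k_λ} where k_λ is the size of the largest Jordan block at λ.

For λ = -2: rank(A + 2I) = 3, and the largest Jordan block has size 3 (the smallest k with rank((A + 2I)^k) = rank((A + 2I)^(k+1))).
For λ = 4: rank(A - 4I) = 3, and the largest Jordan block has size 1 (the smallest k with rank((A - 4I)^k) = rank((A - 4I)^(k+1))).

So m_A(x) = (x - 4)(x + 2)^3.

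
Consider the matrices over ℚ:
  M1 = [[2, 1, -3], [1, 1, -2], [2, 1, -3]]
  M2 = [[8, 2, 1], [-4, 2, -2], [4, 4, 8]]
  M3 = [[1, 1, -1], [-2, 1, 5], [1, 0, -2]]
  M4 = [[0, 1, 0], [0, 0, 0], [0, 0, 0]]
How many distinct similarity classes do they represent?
Characteristic polynomials: χ_{M1} = x^3, χ_{M2} = (x - 6)^3, χ_{M3} = x^3, χ_{M4} = x^3.

{M1, M3}: invariant factors x^3.

{M2}: invariant factors x - 6, (x - 6)^2.

{M4}: invariant factors x, x^2.

Matrices are similar if and only if their invariant-factor lists agree; the partition into similarity classes is {M1, M3}, {M2}, {M4}.

3 classes: {M1, M3}, {M2}, {M4}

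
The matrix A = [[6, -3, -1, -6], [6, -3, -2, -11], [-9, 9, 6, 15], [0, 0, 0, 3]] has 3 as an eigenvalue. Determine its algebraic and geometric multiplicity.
algebraic multiplicity 4, geometric multiplicity 2

The characteristic polynomial is (x - 3)^4, so the factor x - 3 appears with exponent 4: the algebraic multiplicity is 4.

rank(A - 3I) = 2, so the eigenspace has dimension 4 - 2 = 2: the geometric multiplicity is 2.

Since 2 < 4, A is not diagonalizable.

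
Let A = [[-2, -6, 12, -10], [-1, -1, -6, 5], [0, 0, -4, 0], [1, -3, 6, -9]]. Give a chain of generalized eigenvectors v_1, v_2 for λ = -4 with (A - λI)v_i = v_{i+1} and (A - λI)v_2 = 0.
v_1 = [[-3, 1, 0, -1]]^T, v_2 = [[-2, 1, 0, -1]]^T

We seek v_1 ∈ ker((A + 4I)^2) \ ker(A + 4I), then set v_{i+1} = (A + 4I) v_i.

One such chain is v_1 = [[-3, 1, 0, -1]]^T, v_2 = [[-2, 1, 0, -1]]^T. Check: (A + 4I) v_2 = [[0, 0, 0, 0]]^T = 0.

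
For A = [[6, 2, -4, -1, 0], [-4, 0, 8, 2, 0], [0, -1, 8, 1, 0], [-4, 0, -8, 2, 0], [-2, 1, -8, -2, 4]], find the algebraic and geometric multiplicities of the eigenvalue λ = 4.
algebraic multiplicity 5, geometric multiplicity 3

The characteristic polynomial is (x - 4)^5, so the factor x - 4 appears with exponent 5: the algebraic multiplicity is 5.

rank(A - 4I) = 2, so the eigenspace has dimension 5 - 2 = 3: the geometric multiplicity is 3.

Since 3 < 5, A is not diagonalizable.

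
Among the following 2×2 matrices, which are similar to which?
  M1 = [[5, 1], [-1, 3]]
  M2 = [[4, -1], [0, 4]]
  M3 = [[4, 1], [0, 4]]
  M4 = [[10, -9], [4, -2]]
1 class: {M1, M2, M3, M4}

Characteristic polynomials: χ_{M1} = (x - 4)^2, χ_{M2} = (x - 4)^2, χ_{M3} = (x - 4)^2, χ_{M4} = (x - 4)^2.

{M1, M2, M3, M4}: invariant factors (x - 4)^2.

Matrices are similar if and only if their invariant-factor lists agree; the partition into similarity classes is {M1, M2, M3, M4}.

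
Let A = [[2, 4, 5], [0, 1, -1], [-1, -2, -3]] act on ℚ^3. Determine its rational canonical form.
The invariant factors of A (the non-unit diagonal entries of the Smith normal form of xI - A over ℚ[x]) are x^3 - 4x + 1, each dividing the next. The characteristic polynomial is their product, x^3 - 4x + 1.

The rational canonical form is the block-diagonal matrix of companion matrices C(f_i):
R = [[0, 0, -1], [1, 0, 4], [0, 1, 0]].

Note the characteristic polynomial does not split into linear factors over ℚ, so A has no Jordan form over ℚ; the rational canonical form exists over any field.

R = [[0, 0, -1], [1, 0, 4], [0, 1, 0]]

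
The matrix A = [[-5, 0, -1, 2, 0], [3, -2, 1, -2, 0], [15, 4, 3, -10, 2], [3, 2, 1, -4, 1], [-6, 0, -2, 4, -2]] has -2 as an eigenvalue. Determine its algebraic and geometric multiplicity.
algebraic multiplicity 5, geometric multiplicity 3

The characteristic polynomial is (x + 2)^5, so the factor x + 2 appears with exponent 5: the algebraic multiplicity is 5.

rank(A + 2I) = 2, so the eigenspace has dimension 5 - 2 = 3: the geometric multiplicity is 3.

Since 3 < 5, A is not diagonalizable.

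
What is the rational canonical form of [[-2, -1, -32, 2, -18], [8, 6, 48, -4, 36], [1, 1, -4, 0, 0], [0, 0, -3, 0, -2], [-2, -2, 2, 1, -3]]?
R = [[0, 0, 0, 0, 0], [1, 0, 0, 0, 12], [0, 1, 0, 0, -2], [0, 0, 1, 0, -2], [0, 0, 0, 1, -3]]

The invariant factors of A (the non-unit diagonal entries of the Smith normal form of xI - A over ℚ[x]) are x(x + 3)(x^3 + 2x - 4), each dividing the next. The characteristic polynomial is their product, x(x + 3)(x^3 + 2x - 4).

The rational canonical form is the block-diagonal matrix of companion matrices C(f_i):
R = [[0, 0, 0, 0, 0], [1, 0, 0, 0, 12], [0, 1, 0, 0, -2], [0, 0, 1, 0, -2], [0, 0, 0, 1, -3]].

Note the characteristic polynomial does not split into linear factors over ℚ, so A has no Jordan form over ℚ; the rational canonical form exists over any field.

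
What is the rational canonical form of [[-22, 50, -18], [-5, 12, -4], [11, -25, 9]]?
The invariant factors of A (the non-unit diagonal entries of the Smith normal form of xI - A over ℚ[x]) are x(x - 2)(x + 3), each dividing the next. The characteristic polynomial is their product, x(x - 2)(x + 3).

The rational canonical form is the block-diagonal matrix of companion matrices C(f_i):
R = [[0, 0, 0], [1, 0, 6], [0, 1, -1]].

R = [[0, 0, 0], [1, 0, 6], [0, 1, -1]]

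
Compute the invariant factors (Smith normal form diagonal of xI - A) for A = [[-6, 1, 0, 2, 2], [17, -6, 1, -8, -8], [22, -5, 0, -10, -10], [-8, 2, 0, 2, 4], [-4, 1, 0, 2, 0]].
x + 2, x + 2, (x + 2)^3

The Jordan structure of A has elementary divisors (x + 2)^3, (x + 2), (x + 2). Arranging the block sizes at each eigenvalue in decreasing order and taking row products gives the invariant factors.

Invariant factors (smallest first, each dividing the next): x + 2, x + 2, (x + 2)^3.

Check: the last factor (x + 2)^3 is the minimal polynomial, and the product (x + 2)^5 is the characteristic polynomial.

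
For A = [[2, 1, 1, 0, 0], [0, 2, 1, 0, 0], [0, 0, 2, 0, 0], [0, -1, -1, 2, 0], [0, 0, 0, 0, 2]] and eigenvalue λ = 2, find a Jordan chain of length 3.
We seek v_1 ∈ ker((A - 2I)^3) \ ker((A - 2I)^2), then set v_{i+1} = (A - 2I) v_i.

One such chain is v_1 = [[-2, 0, 1, 0, 0]]^T, v_2 = [[1, 1, 0, -1, 0]]^T, v_3 = [[1, 0, 0, -1, 0]]^T. Check: (A - 2I) v_3 = [[0, 0, 0, 0, 0]]^T = 0.

v_1 = [[-2, 0, 1, 0, 0]]^T, v_2 = [[1, 1, 0, -1, 0]]^T, v_3 = [[1, 0, 0, -1, 0]]^T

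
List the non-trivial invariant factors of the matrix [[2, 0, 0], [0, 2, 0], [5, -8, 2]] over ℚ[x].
The Jordan structure of A has elementary divisors (x - 2)^2, (x - 2). Arranging the block sizes at each eigenvalue in decreasing order and taking row products gives the invariant factors.

Invariant factors (smallest first, each dividing the next): x - 2, (x - 2)^2.

Check: the last factor (x - 2)^2 is the minimal polynomial, and the product (x - 2)^3 is the characteristic polynomial.

x - 2, (x - 2)^2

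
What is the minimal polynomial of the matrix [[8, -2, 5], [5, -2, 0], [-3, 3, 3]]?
m_A(x) = (x - 3)^3

The characteristic polynomial factors as (x - 3)^3. The minimal polynomial is ∏(x - λ)^{k_λ} where k_λ is the size of the largest Jordan block at λ.

For λ = 3: rank(A - 3I) = 2, and the largest Jordan block has size 3 (the smallest k with rank((A - 3I)^k) = rank((A - 3I)^(k+1))).

So m_A(x) = (x - 3)^3.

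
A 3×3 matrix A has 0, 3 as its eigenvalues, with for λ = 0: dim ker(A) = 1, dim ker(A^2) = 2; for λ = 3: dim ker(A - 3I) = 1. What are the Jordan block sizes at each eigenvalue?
Jordan blocks: (0, 2), (3, 1)

λ = 0: successive nullity increments [1, 1] count blocks of size ≥ k; block sizes are [2].
λ = 3: successive nullity increments [1] count blocks of size ≥ k; block sizes are [1].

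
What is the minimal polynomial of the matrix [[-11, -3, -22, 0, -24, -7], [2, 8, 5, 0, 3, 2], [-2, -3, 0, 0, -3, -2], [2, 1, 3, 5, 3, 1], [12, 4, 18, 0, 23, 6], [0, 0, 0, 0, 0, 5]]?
The characteristic polynomial factors as (x - 5)^6. The minimal polynomial is ∏(x - λ)^{k_λ} where k_λ is the size of the largest Jordan block at λ.

For λ = 5: rank(A - 5I) = 3, and the largest Jordan block has size 3 (the smallest k with rank((A - 5I)^k) = rank((A - 5I)^(k+1))).

So m_A(x) = (x - 5)^3.

m_A(x) = (x - 5)^3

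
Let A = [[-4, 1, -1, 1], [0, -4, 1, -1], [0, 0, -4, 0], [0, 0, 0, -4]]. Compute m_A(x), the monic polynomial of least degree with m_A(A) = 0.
m_A(x) = (x + 4)^3

The characteristic polynomial factors as (x + 4)^4. The minimal polynomial is ∏(x - λ)^{k_λ} where k_λ is the size of the largest Jordan block at λ.

For λ = -4: rank(A + 4I) = 2, and the largest Jordan block has size 3 (the smallest k with rank((A + 4I)^k) = rank((A + 4I)^(k+1))).

So m_A(x) = (x + 4)^3.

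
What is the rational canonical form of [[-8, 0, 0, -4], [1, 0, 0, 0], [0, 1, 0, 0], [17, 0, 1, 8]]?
The invariant factors of A (the non-unit diagonal entries of the Smith normal form of xI - A over ℚ[x]) are (x^2 + 2)^2, each dividing the next. The characteristic polynomial is their product, (x^2 + 2)^2.

The rational canonical form is the block-diagonal matrix of companion matrices C(f_i):
R = [[0, 0, 0, -4], [1, 0, 0, 0], [0, 1, 0, -4], [0, 0, 1, 0]].

Note the characteristic polynomial does not split into linear factors over ℚ, so A has no Jordan form over ℚ; the rational canonical form exists over any field.

R = [[0, 0, 0, -4], [1, 0, 0, 0], [0, 1, 0, -4], [0, 0, 1, 0]]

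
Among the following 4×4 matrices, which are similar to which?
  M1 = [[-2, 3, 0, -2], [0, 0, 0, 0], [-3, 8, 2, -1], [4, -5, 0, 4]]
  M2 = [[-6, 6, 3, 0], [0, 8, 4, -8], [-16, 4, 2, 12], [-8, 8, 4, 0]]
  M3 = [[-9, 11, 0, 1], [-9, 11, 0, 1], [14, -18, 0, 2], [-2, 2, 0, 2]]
Characteristic polynomials: χ_{M1} = x^2(x - 2)^2, χ_{M2} = x^2(x - 2)^2, χ_{M3} = x^2(x - 2)^2.

{M1}: invariant factors x^2(x - 2)^2.

{M2, M3}: invariant factors x, x(x - 2)^2.

Matrices are similar if and only if their invariant-factor lists agree; the partition into similarity classes is {M1}, {M2, M3}.

2 classes: {M1}, {M2, M3}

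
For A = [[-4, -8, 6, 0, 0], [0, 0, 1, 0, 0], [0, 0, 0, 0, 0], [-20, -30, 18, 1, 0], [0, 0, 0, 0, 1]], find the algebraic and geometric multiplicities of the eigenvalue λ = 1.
The characteristic polynomial is x^2(x - 1)^2(x + 4), so the factor x - 1 appears with exponent 2: the algebraic multiplicity is 2.

rank(A - I) = 3, so the eigenspace has dimension 5 - 3 = 2: the geometric multiplicity is 2.

algebraic multiplicity 2, geometric multiplicity 2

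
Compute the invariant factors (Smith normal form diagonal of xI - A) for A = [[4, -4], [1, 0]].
(x - 2)^2

The Jordan structure of A has elementary divisors (x - 2)^2. Arranging the block sizes at each eigenvalue in decreasing order and taking row products gives the invariant factors.

Invariant factors (smallest first, each dividing the next): (x - 2)^2.

Check: the last factor (x - 2)^2 is the minimal polynomial, and the product (x - 2)^2 is the characteristic polynomial.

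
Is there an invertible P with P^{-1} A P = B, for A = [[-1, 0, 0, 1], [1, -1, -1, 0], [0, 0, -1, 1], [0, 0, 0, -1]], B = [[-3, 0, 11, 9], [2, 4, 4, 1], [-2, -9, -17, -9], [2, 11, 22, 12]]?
Yes.

Two matrices over a field are similar if and only if they have the same invariant factors.

Both A and B have characteristic polynomial (x + 1)^4 and minimal polynomial (x + 1)^2. Computing further, both have invariant factors (x + 1)^2, (x + 1)^2. Hence A and B are similar.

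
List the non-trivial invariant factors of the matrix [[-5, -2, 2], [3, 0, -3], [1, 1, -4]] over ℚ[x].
x + 3, (x + 3)^2

The Jordan structure of A has elementary divisors (x + 3)^2, (x + 3). Arranging the block sizes at each eigenvalue in decreasing order and taking row products gives the invariant factors.

Invariant factors (smallest first, each dividing the next): x + 3, (x + 3)^2.

Check: the last factor (x + 3)^2 is the minimal polynomial, and the product (x + 3)^3 is the characteristic polynomial.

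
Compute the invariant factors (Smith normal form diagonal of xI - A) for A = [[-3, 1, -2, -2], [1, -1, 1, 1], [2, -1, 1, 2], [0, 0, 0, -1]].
x + 1, (x + 1)^3

The Jordan structure of A has elementary divisors (x + 1)^3, (x + 1). Arranging the block sizes at each eigenvalue in decreasing order and taking row products gives the invariant factors.

Invariant factors (smallest first, each dividing the next): x + 1, (x + 1)^3.

Check: the last factor (x + 1)^3 is the minimal polynomial, and the product (x + 1)^4 is the characteristic polynomial.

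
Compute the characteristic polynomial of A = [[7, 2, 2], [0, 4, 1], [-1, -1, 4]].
xI - A = [[x - 7, -2, -2], [0, x - 4, -1], [1, 1, x - 4]].

Expanding det(xI - A) along the first row:
det(xI - A) = + (x - 7)·det([[x - 4, -1], [1, x - 4]]) - (-2)·det([[0, -1], [1, x - 4]]) + (-2)·det([[0, x - 4], [1, 1]]).

Evaluating gives χ_A(x) = x^3 - 15x^2 + 75x - 125 = (x - 5)^3.

χ_A(x) = (x - 5)^3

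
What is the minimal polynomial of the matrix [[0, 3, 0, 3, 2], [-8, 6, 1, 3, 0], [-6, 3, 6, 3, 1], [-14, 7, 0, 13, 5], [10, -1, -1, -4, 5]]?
The characteristic polynomial factors as (x - 6)^5. The minimal polynomial is ∏(x - λ)^{k_λ} where k_λ is the size of the largest Jordan block at λ.

For λ = 6: rank(A - 6I) = 3, and the largest Jordan block has size 3 (the smallest k with rank((A - 6I)^k) = rank((A - 6I)^(k+1))).

So m_A(x) = (x - 6)^3.

m_A(x) = (x - 6)^3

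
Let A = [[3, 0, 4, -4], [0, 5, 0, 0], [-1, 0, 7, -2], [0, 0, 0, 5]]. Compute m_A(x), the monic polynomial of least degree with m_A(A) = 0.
m_A(x) = (x - 5)^2

The characteristic polynomial factors as (x - 5)^4. The minimal polynomial is ∏(x - λ)^{k_λ} where k_λ is the size of the largest Jordan block at λ.

For λ = 5: rank(A - 5I) = 1, and the largest Jordan block has size 2 (the smallest k with rank((A - 5I)^k) = rank((A - 5I)^(k+1))).

So m_A(x) = (x - 5)^2.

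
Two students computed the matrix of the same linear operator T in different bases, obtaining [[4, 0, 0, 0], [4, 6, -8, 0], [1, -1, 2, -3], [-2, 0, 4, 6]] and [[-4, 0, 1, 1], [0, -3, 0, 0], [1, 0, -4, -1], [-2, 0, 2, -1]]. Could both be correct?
No.

trace(A) = 18 but trace(B) = -12. The trace is a similarity invariant, so A and B are not similar.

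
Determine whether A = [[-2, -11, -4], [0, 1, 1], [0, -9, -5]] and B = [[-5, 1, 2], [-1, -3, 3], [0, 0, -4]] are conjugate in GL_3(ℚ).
No.

trace(A) = -6 but trace(B) = -12. The trace is a similarity invariant, so A and B are not similar.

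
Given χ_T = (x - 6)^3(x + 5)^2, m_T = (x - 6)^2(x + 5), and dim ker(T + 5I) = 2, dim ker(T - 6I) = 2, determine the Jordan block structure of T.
λ = -5: algebraic multiplicity 2 (exponent in χ_T), largest block size 1 (exponent in m_T), 2 blocks (geometric multiplicity). These force block sizes [1, 1].
λ = 6: algebraic multiplicity 3 (exponent in χ_T), largest block size 2 (exponent in m_T), 2 blocks (geometric multiplicity). These force block sizes [2, 1].

Jordan blocks: (-5, 1), (-5, 1), (6, 2), (6, 1)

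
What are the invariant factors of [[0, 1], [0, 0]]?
The Jordan structure of A has elementary divisors x^2. Arranging the block sizes at each eigenvalue in decreasing order and taking row products gives the invariant factors.

Invariant factors (smallest first, each dividing the next): x^2.

Check: the last factor x^2 is the minimal polynomial, and the product x^2 is the characteristic polynomial.

x^2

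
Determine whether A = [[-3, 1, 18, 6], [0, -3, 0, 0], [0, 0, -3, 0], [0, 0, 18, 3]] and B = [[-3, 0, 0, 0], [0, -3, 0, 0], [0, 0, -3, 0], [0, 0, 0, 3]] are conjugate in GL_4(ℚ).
No.

Both have characteristic polynomial (x - 3)(x + 3)^3, but the minimal polynomial of A is (x - 3)(x + 3)^2 while the minimal polynomial of B is (x - 3)(x + 3). The minimal polynomial is a similarity invariant, so A and B are not similar.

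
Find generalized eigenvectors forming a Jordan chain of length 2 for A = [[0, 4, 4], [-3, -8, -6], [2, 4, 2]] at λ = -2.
v_1 = [[-1, 1, 0]]^T, v_2 = [[2, -3, 2]]^T

We seek v_1 ∈ ker((A + 2I)^2) \ ker(A + 2I), then set v_{i+1} = (A + 2I) v_i.

One such chain is v_1 = [[-1, 1, 0]]^T, v_2 = [[2, -3, 2]]^T. Check: (A + 2I) v_2 = [[0, 0, 0]]^T = 0.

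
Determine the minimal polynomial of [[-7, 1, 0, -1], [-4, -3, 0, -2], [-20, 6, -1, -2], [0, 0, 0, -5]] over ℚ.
m_A(x) = (x + 1)(x + 5)^2

The characteristic polynomial factors as (x + 1)(x + 5)^3. The minimal polynomial is ∏(x - λ)^{k_λ} where k_λ is the size of the largest Jordan block at λ.

For λ = -5: rank(A + 5I) = 2, and the largest Jordan block has size 2 (the smallest k with rank((A + 5I)^k) = rank((A + 5I)^(k+1))).
For λ = -1: rank(A + I) = 3, and the largest Jordan block has size 1 (the smallest k with rank((A + I)^k) = rank((A + I)^(k+1))).

So m_A(x) = (x + 1)(x + 5)^2.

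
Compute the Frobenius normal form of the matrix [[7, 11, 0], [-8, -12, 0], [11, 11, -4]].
R = [[-4, 0, 0], [0, 0, -4], [0, 1, -5]]

The invariant factors of A (the non-unit diagonal entries of the Smith normal form of xI - A over ℚ[x]) are x + 4, (x + 1)(x + 4), each dividing the next. The characteristic polynomial is their product, (x + 1)(x + 4)^2.

The rational canonical form is the block-diagonal matrix of companion matrices C(f_i):
R = [[-4, 0, 0], [0, 0, -4], [0, 1, -5]].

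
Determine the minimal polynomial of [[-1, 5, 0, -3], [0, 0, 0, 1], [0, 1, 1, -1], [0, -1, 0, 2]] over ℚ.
The characteristic polynomial factors as (x - 1)^3(x + 1). The minimal polynomial is ∏(x - λ)^{k_λ} where k_λ is the size of the largest Jordan block at λ.

For λ = -1: rank(A + I) = 3, and the largest Jordan block has size 1 (the smallest k with rank((A + I)^k) = rank((A + I)^(k+1))).
For λ = 1: rank(A - I) = 2, and the largest Jordan block has size 2 (the smallest k with rank((A - I)^k) = rank((A - I)^(k+1))).

So m_A(x) = (x - 1)^2(x + 1).

m_A(x) = (x - 1)^2(x + 1)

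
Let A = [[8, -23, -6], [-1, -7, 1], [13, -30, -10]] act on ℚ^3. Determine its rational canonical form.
R = [[0, 0, 5], [1, 0, -19], [0, 1, -9]]

The invariant factors of A (the non-unit diagonal entries of the Smith normal form of xI - A over ℚ[x]) are (x + 5)(x^2 + 4x - 1), each dividing the next. The characteristic polynomial is their product, (x + 5)(x^2 + 4x - 1).

The rational canonical form is the block-diagonal matrix of companion matrices C(f_i):
R = [[0, 0, 5], [1, 0, -19], [0, 1, -9]].

Note the characteristic polynomial does not split into linear factors over ℚ, so A has no Jordan form over ℚ; the rational canonical form exists over any field.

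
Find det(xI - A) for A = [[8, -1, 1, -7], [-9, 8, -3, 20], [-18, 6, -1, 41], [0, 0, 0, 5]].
xI - A = [[x - 8, 1, -1, 7], [9, x - 8, 3, -20], [18, -6, x + 1, -41], [0, 0, 0, x - 5]].

Expanding det(xI - A) along the first row:
det(xI - A) = + (x - 8)·det([[x - 8, 3, -20], [-6, x + 1, -41], [0, 0, x - 5]]) - (1)·det([[9, 3, -20], [18, x + 1, -41], [0, 0, x - 5]]) + (-1)·det([[9, x - 8, -20], [18, -6, -41], [0, 0, x - 5]]) - (7)·det([[9, x - 8, 3], [18, -6, x + 1], [0, 0, 0]]).

Evaluating gives χ_A(x) = x^4 - 20x^3 + 150x^2 - 500x + 625 = (x - 5)^4.

χ_A(x) = (x - 5)^4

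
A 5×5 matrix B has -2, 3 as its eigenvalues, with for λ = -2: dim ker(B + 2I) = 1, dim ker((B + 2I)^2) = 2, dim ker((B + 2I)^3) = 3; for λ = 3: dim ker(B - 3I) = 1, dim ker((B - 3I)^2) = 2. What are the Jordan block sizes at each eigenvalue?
Jordan blocks: (-2, 3), (3, 2)

λ = -2: successive nullity increments [1, 1, 1] count blocks of size ≥ k; block sizes are [3].
λ = 3: successive nullity increments [1, 1] count blocks of size ≥ k; block sizes are [2].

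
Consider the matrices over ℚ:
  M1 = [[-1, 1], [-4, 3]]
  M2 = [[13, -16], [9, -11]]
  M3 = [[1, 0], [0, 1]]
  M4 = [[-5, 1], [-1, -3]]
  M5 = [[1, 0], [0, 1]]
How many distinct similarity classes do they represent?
3 classes: {M1, M2}, {M3, M5}, {M4}

Characteristic polynomials: χ_{M1} = (x - 1)^2, χ_{M2} = (x - 1)^2, χ_{M3} = (x - 1)^2, χ_{M4} = (x + 4)^2, χ_{M5} = (x - 1)^2.

{M1, M2}: invariant factors (x - 1)^2.

{M3, M5}: invariant factors x - 1, x - 1.

{M4}: invariant factors (x + 4)^2.

Matrices are similar if and only if their invariant-factor lists agree; the partition into similarity classes is {M1, M2}, {M3, M5}, {M4}.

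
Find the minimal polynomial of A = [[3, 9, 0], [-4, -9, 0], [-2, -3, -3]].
m_A(x) = (x + 3)^2

The characteristic polynomial factors as (x + 3)^3. The minimal polynomial is ∏(x - λ)^{k_λ} where k_λ is the size of the largest Jordan block at λ.

For λ = -3: rank(A + 3I) = 1, and the largest Jordan block has size 2 (the smallest k with rank((A + 3I)^k) = rank((A + 3I)^(k+1))).

So m_A(x) = (x + 3)^2.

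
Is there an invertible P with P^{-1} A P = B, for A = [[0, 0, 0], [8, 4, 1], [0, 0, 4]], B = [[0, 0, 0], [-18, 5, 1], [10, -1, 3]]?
Yes.

Two matrices over a field are similar if and only if they have the same invariant factors.

Both A and B have characteristic polynomial x(x - 4)^2 and minimal polynomial x(x - 4)^2. Computing further, both have invariant factors x(x - 4)^2. Hence A and B are similar.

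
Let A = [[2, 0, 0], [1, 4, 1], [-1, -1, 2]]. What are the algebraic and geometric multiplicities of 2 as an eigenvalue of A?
algebraic multiplicity 1, geometric multiplicity 1

The characteristic polynomial is (x - 3)^2(x - 2), so the factor x - 2 appears with exponent 1: the algebraic multiplicity is 1.

rank(A - 2I) = 2, so the eigenspace has dimension 3 - 2 = 1: the geometric multiplicity is 1.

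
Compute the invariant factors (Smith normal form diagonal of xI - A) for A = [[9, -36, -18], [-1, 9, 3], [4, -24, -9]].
The Jordan structure of A has elementary divisors (x - 3)^2, (x - 3). Arranging the block sizes at each eigenvalue in decreasing order and taking row products gives the invariant factors.

Invariant factors (smallest first, each dividing the next): x - 3, (x - 3)^2.

Check: the last factor (x - 3)^2 is the minimal polynomial, and the product (x - 3)^3 is the characteristic polynomial.

x - 3, (x - 3)^2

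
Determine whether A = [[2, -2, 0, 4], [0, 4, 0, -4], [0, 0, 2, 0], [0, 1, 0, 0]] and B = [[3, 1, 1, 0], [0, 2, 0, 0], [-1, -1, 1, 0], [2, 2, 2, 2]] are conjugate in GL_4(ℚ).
Yes.

Two matrices over a field are similar if and only if they have the same invariant factors.

Both A and B have characteristic polynomial (x - 2)^4 and minimal polynomial (x - 2)^2. Computing further, both have invariant factors x - 2, x - 2, (x - 2)^2. Hence A and B are similar.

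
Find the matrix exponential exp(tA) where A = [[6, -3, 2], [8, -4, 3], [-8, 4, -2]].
A has Jordan form J = [[0, 1, 0], [0, 0, 1], [0, 0, 0]] with A = PJP^{-1}, so e^{tA} = P e^{tJ} P^{-1}.

For a Jordan block J_k(λ), e^{tJ_k(λ)} = e^{λt} · (I + tN + t^2 N^2/2! + ... + t^{k-1} N^{k-1}/(k-1)!) where N is the nilpotent superdiagonal part.

Assembling the blocks and conjugating back gives the entries of e^{tA} as shown above.

e^{tA} = [[-2*t^2 + 6*t + 1, t*(t - 3), t*(4 - t)/2], [4*t*(2 - t), 2*t^2 - 4*t + 1, t*(3 - t)], [-8*t, 4*t, 1 - 2*t]]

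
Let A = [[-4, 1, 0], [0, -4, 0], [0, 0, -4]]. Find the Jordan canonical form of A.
J = [[-4, 1, 0], [0, -4, 0], [0, 0, -4]]

The characteristic polynomial is det(xI - A) = (x + 4)^3, so the eigenvalues are -4 (algebraic multiplicity 3).

For λ = -4: rank(A + 4I) = 1, rank((A + 4I)^2) = 0. The eigenspace has dimension 3 - 1 = 2, so there are 2 Jordan blocks; the rank sequence gives block sizes [2, 1].

Assembling the blocks gives the Jordan form J above.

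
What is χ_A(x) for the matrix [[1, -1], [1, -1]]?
xI - A = [[x - 1, 1], [-1, x + 1]].

Expanding det(xI - A) along the first row:
det(xI - A) = + (x - 1)·det([[x + 1]]) - (1)·det([[-1]]).

Evaluating gives χ_A(x) = x^2.

χ_A(x) = x^2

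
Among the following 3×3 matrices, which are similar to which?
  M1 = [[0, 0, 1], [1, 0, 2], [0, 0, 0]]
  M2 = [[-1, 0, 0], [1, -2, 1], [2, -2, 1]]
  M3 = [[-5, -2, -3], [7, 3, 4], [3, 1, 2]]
Characteristic polynomials: χ_{M1} = x^3, χ_{M2} = x(x + 1)^2, χ_{M3} = x^3.

{M1, M3}: invariant factors x^3.

{M2}: invariant factors x + 1, x(x + 1).

Matrices are similar if and only if their invariant-factor lists agree; the partition into similarity classes is {M1, M3}, {M2}.

2 classes: {M1, M3}, {M2}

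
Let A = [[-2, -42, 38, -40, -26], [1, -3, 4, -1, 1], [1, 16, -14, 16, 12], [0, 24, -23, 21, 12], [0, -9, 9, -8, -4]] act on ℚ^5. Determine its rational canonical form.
The invariant factors of A (the non-unit diagonal entries of the Smith normal form of xI - A over ℚ[x]) are x(x + 2)(x^3 - 2x - 3), each dividing the next. The characteristic polynomial is their product, x(x + 2)(x^3 - 2x - 3).

The rational canonical form is the block-diagonal matrix of companion matrices C(f_i):
R = [[0, 0, 0, 0, 0], [1, 0, 0, 0, 6], [0, 1, 0, 0, 7], [0, 0, 1, 0, 2], [0, 0, 0, 1, -2]].

Note the characteristic polynomial does not split into linear factors over ℚ, so A has no Jordan form over ℚ; the rational canonical form exists over any field.

R = [[0, 0, 0, 0, 0], [1, 0, 0, 0, 6], [0, 1, 0, 0, 7], [0, 0, 1, 0, 2], [0, 0, 0, 1, -2]]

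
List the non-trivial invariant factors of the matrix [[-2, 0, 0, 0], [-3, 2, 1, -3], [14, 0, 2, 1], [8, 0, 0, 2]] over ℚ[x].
(x - 2)^3(x + 2)

The Jordan structure of A has elementary divisors (x + 2), (x - 2)^3. Arranging the block sizes at each eigenvalue in decreasing order and taking row products gives the invariant factors.

Invariant factors (smallest first, each dividing the next): (x - 2)^3(x + 2).

Check: the last factor (x - 2)^3(x + 2) is the minimal polynomial, and the product (x - 2)^3(x + 2) is the characteristic polynomial.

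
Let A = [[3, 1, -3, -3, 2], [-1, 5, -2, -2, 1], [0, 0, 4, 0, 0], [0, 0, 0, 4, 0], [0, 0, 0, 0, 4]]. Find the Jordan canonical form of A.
J = [[4, 1, 0, 0, 0], [0, 4, 1, 0, 0], [0, 0, 4, 0, 0], [0, 0, 0, 4, 0], [0, 0, 0, 0, 4]]

The characteristic polynomial is det(xI - A) = (x - 4)^5, so the eigenvalues are 4 (algebraic multiplicity 5).

For λ = 4: rank(A - 4I) = 2, rank((A - 4I)^2) = 1, rank((A - 4I)^3) = 0. The eigenspace has dimension 5 - 2 = 3, so there are 3 Jordan blocks; the rank sequence gives block sizes [3, 1, 1].

Assembling the blocks gives the Jordan form J above.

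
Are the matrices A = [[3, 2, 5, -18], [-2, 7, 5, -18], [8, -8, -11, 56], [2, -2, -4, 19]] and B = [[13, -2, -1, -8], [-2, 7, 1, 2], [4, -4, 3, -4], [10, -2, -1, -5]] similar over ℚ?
Yes.

Two matrices over a field are similar if and only if they have the same invariant factors.

Both A and B have characteristic polynomial (x - 5)^3(x - 3) and minimal polynomial (x - 5)^2(x - 3). Computing further, both have invariant factors x - 5, (x - 5)^2(x - 3). Hence A and B are similar.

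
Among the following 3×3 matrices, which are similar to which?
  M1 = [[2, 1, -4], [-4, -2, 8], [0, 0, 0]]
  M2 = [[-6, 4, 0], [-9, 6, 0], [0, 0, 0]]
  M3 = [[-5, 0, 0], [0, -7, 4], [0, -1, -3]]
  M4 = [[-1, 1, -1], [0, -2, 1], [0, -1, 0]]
Characteristic polynomials: χ_{M1} = x^3, χ_{M2} = x^3, χ_{M3} = (x + 5)^3, χ_{M4} = (x + 1)^3.

{M1, M2}: invariant factors x, x^2.

{M3}: invariant factors x + 5, (x + 5)^2.

{M4}: invariant factors x + 1, (x + 1)^2.

Matrices are similar if and only if their invariant-factor lists agree; the partition into similarity classes is {M1, M2}, {M3}, {M4}.

3 classes: {M1, M2}, {M3}, {M4}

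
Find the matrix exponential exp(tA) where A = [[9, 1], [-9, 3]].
A has Jordan form J = [[6, 1], [0, 6]] with A = PJP^{-1}, so e^{tA} = P e^{tJ} P^{-1}.

For a Jordan block J_k(λ), e^{tJ_k(λ)} = e^{λt} · (I + tN + t^2 N^2/2! + ... + t^{k-1} N^{k-1}/(k-1)!) where N is the nilpotent superdiagonal part.

Assembling the blocks and conjugating back gives the entries of e^{tA} as shown above.

e^{tA} = [[(3*t + 1)*e^{6*t}, t*e^{6*t}], [-9*t*e^{6*t}, (1 - 3*t)*e^{6*t}]]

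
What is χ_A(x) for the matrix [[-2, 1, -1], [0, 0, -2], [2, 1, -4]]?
χ_A(x) = (x + 2)^3

xI - A = [[x + 2, -1, 1], [0, x, 2], [-2, -1, x + 4]].

Expanding det(xI - A) along the first row:
det(xI - A) = + (x + 2)·det([[x, 2], [-1, x + 4]]) - (-1)·det([[0, 2], [-2, x + 4]]) + (1)·det([[0, x], [-2, -1]]).

Evaluating gives χ_A(x) = x^3 + 6x^2 + 12x + 8 = (x + 2)^3.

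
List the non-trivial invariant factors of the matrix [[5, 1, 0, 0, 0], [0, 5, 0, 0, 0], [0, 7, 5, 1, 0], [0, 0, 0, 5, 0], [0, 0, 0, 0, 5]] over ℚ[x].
The Jordan structure of A has elementary divisors (x - 5)^2, (x - 5)^2, (x - 5). Arranging the block sizes at each eigenvalue in decreasing order and taking row products gives the invariant factors.

Invariant factors (smallest first, each dividing the next): x - 5, (x - 5)^2, (x - 5)^2.

Check: the last factor (x - 5)^2 is the minimal polynomial, and the product (x - 5)^5 is the characteristic polynomial.

x - 5, (x - 5)^2, (x - 5)^2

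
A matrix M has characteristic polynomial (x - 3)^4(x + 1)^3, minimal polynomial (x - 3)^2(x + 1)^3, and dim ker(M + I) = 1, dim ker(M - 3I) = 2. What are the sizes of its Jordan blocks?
Jordan blocks: (-1, 3), (3, 2), (3, 2)

λ = -1: algebraic multiplicity 3 (exponent in χ_M), largest block size 3 (exponent in m_M), 1 block (geometric multiplicity). This forces block sizes [3].
λ = 3: algebraic multiplicity 4 (exponent in χ_M), largest block size 2 (exponent in m_M), 2 blocks (geometric multiplicity). These force block sizes [2, 2].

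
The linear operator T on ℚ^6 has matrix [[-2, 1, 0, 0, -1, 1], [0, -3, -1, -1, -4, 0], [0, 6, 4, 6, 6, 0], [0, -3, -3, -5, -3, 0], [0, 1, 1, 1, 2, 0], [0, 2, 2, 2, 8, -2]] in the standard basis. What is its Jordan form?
J = [[-2, 1, 0, 0, 0, 0], [0, -2, 0, 0, 0, 0], [0, 0, -2, 0, 0, 0], [0, 0, 0, -2, 0, 0], [0, 0, 0, 0, 1, 1], [0, 0, 0, 0, 0, 1]]

The characteristic polynomial is det(xI - A) = (x - 1)^2(x + 2)^4, so the eigenvalues are -2 (algebraic multiplicity 4), 1 (algebraic multiplicity 2).

For λ = -2: rank(A + 2I) = 3, rank((A + 2I)^2) = 2. The eigenspace has dimension 6 - 3 = 3, so there are 3 Jordan blocks; the rank sequence gives block sizes [2, 1, 1].

For λ = 1: rank(A - I) = 5, rank((A - I)^2) = 4. The eigenspace has dimension 6 - 5 = 1, so there is 1 Jordan block; the rank sequence gives block sizes [2].

Assembling the blocks gives the Jordan form J above.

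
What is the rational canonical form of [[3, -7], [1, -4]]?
R = [[0, 5], [1, -1]]

The invariant factors of A (the non-unit diagonal entries of the Smith normal form of xI - A over ℚ[x]) are x^2 + x - 5, each dividing the next. The characteristic polynomial is their product, x^2 + x - 5.

The rational canonical form is the block-diagonal matrix of companion matrices C(f_i):
R = [[0, 5], [1, -1]].

Note the characteristic polynomial does not split into linear factors over ℚ, so A has no Jordan form over ℚ; the rational canonical form exists over any field.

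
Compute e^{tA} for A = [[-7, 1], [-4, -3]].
e^{tA} = [[(1 - 2*t)*e^{-5*t}, t*e^{-5*t}], [-4*t*e^{-5*t}, (2*t + 1)*e^{-5*t}]]

A has Jordan form J = [[-5, 1], [0, -5]] with A = PJP^{-1}, so e^{tA} = P e^{tJ} P^{-1}.

For a Jordan block J_k(λ), e^{tJ_k(λ)} = e^{λt} · (I + tN + t^2 N^2/2! + ... + t^{k-1} N^{k-1}/(k-1)!) where N is the nilpotent superdiagonal part.

Assembling the blocks and conjugating back gives the entries of e^{tA} as shown above.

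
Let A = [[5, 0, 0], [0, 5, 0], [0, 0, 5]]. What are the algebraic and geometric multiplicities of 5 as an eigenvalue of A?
algebraic multiplicity 3, geometric multiplicity 3

The characteristic polynomial is (x - 5)^3, so the factor x - 5 appears with exponent 3: the algebraic multiplicity is 3.

rank(A - 5I) = 0, so the eigenspace has dimension 3 - 0 = 3: the geometric multiplicity is 3.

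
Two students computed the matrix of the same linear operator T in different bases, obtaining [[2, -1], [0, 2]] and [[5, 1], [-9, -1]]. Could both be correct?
Two matrices over a field are similar if and only if they have the same invariant factors.

Both A and B have characteristic polynomial (x - 2)^2 and minimal polynomial (x - 2)^2. Computing further, both have invariant factors (x - 2)^2. Hence A and B are similar.

Yes.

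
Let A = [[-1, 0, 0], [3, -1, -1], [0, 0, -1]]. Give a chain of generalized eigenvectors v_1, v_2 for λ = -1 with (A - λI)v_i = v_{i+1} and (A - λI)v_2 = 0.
v_1 = [[1, 1, 2]]^T, v_2 = [[0, 1, 0]]^T

We seek v_1 ∈ ker((A + I)^2) \ ker(A + I), then set v_{i+1} = (A + I) v_i.

One such chain is v_1 = [[1, 1, 2]]^T, v_2 = [[0, 1, 0]]^T. Check: (A + I) v_2 = [[0, 0, 0]]^T = 0.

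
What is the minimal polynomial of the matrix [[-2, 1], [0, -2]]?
The characteristic polynomial factors as (x + 2)^2. The minimal polynomial is ∏(x - λ)^{k_λ} where k_λ is the size of the largest Jordan block at λ.

For λ = -2: rank(A + 2I) = 1, and the largest Jordan block has size 2 (the smallest k with rank((A + 2I)^k) = rank((A + 2I)^(k+1))).

So m_A(x) = (x + 2)^2.

m_A(x) = (x + 2)^2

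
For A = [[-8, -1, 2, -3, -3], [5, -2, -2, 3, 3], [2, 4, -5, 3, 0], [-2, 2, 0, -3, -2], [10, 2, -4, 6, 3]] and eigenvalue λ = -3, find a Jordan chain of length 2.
We seek v_1 ∈ ker((A + 3I)^2) \ ker(A + 3I), then set v_{i+1} = (A + 3I) v_i.

One such chain is v_1 = [[0, 1, 0, 0, 0]]^T, v_2 = [[-1, 1, 4, 2, 2]]^T. Check: (A + 3I) v_2 = [[0, 0, 0, 0, 0]]^T = 0.

v_1 = [[0, 1, 0, 0, 0]]^T, v_2 = [[-1, 1, 4, 2, 2]]^T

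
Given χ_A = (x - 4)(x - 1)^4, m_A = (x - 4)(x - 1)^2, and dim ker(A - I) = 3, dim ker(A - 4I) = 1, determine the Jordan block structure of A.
λ = 1: algebraic multiplicity 4 (exponent in χ_A), largest block size 2 (exponent in m_A), 3 blocks (geometric multiplicity). These force block sizes [2, 1, 1].
λ = 4: algebraic multiplicity 1 (exponent in χ_A), largest block size 1 (exponent in m_A), 1 block (geometric multiplicity). This forces block sizes [1].

Jordan blocks: (1, 2), (1, 1), (1, 1), (4, 1)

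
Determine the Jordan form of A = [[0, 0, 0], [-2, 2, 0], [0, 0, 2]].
The characteristic polynomial is det(xI - A) = x(x - 2)^2, so the eigenvalues are 0 (algebraic multiplicity 1), 2 (algebraic multiplicity 2).

For λ = 0: algebraic multiplicity 1 gives one 1×1 block.

For λ = 2: rank(A - 2I) = 1. The eigenspace has dimension 3 - 1 = 2, so there are 2 Jordan blocks; the rank sequence gives block sizes [1, 1].

Assembling the blocks gives the Jordan form J above.

J = [[0, 0, 0], [0, 2, 0], [0, 0, 2]]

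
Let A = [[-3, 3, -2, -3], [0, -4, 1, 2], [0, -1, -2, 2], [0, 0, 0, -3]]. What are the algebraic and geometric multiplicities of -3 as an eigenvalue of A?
The characteristic polynomial is (x + 3)^4, so the factor x + 3 appears with exponent 4: the algebraic multiplicity is 4.

rank(A + 3I) = 2, so the eigenspace has dimension 4 - 2 = 2: the geometric multiplicity is 2.

Since 2 < 4, A is not diagonalizable.

algebraic multiplicity 4, geometric multiplicity 2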